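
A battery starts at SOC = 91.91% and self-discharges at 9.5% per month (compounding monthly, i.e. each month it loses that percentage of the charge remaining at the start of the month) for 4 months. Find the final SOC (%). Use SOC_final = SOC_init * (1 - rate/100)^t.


decay = (1 - 9.5/100)^4 = 0.6708
SOC_final = 91.91 * 0.6708 = 61.65%

61.65%


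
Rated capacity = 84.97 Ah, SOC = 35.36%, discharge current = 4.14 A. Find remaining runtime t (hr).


Step 1: remaining = SOC/100 * C_total = 35.36/100 * 84.97 = 30.045 Ah
Step 2: t = remaining / I = 30.045 / 4.14 = 7.257 hr

7.257 hr


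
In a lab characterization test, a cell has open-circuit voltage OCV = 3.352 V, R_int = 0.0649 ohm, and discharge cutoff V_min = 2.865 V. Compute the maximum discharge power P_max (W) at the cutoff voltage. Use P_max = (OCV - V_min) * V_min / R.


P_max = (OCV - V_min) * V_min / R = (3.352 - 2.865) * 2.865 / 0.0649 = 0.487 * 2.865 / 0.0649 = 21.50 W

21.50 W


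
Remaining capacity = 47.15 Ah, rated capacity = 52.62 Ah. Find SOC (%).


SOC = (remaining / total) * 100 = (47.15 / 52.62) * 100 = 89.60%

89.60%


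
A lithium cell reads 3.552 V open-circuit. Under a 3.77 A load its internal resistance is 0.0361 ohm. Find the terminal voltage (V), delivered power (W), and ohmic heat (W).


Step 1: V_terminal = OCV - I*R = 3.552 - 3.77 * 0.0361 = 3.4159 V
Step 2: P_out = V_terminal * I = 3.4159 * 3.77 = 12.88 W
Step 3: Q = I^2 * R = 3.77^2 * 0.0361 = 0.5131 W

V=3.4159 V, P=12.88 W, Q=0.5131 W


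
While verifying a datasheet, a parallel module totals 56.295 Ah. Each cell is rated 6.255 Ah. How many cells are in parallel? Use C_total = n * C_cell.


n = C_total / C_cell = 56.295 / 6.255 = 9

9


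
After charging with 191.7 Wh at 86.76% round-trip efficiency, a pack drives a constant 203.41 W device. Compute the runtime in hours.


Step 1: E_discharge = eta/100 * E_charge = 86.76/100 * 191.7 = 166.32 Wh
Step 2: t = E_discharge / P = 166.32 / 203.41 = 0.8177 hr

0.8177 hr


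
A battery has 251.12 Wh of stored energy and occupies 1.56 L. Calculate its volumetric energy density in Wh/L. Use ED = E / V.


ED = E / V = 251.12 / 1.56 = 161.0 Wh/L

161.0 Wh/L


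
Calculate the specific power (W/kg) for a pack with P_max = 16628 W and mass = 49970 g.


Convert: m = 49970 g = 49.97 kg
SP = P / m = 16628 / 49.97 = 332.8 W/kg

332.8 W/kg


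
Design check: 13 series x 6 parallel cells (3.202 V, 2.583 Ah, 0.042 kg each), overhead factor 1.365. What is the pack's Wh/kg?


Step 1: V_pack = 13 * 3.202 = 41.626 V
Step 2: C_pack = 6 * 2.583 = 15.498 Ah
Step 3: E_pack = V_pack * C_pack = 41.626 * 15.498 = 645.12 Wh
Step 4: m_pack = 13 * 6 * 0.042 * 1.365 = 4.4717 kg
Step 5: ED = E_pack / m_pack = 645.12 / 4.4717 = 144.3 Wh/kg

144.3 Wh/kg


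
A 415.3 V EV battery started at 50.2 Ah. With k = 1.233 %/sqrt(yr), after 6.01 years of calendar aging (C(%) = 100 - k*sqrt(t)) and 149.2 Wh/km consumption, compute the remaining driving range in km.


Step 1: capacity retention = 100 - 1.233 * sqrt(6.01) = 100 - 1.233 * 2.4515 = 96.977%
Step 2: C_now = 50.2 * 96.977/100 = 48.682 Ah
Step 3: E_pack = V * C_now = 415.3 * 48.682 = 20218 Wh
Step 4: range = E_pack / consumption = 20218 / 149.2 = 135.5 km

135.5 km


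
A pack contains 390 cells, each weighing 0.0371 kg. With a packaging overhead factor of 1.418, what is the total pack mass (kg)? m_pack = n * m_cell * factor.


m_pack = n * m_cell * overhead = 390 * 0.0371 * 1.418 = 20.52 kg

20.52 kg


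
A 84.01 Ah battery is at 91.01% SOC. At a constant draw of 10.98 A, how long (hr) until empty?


Step 1: remaining = SOC/100 * C_total = 91.01/100 * 84.01 = 76.458 Ah
Step 2: t = remaining / I = 76.458 / 10.98 = 6.963 hr

6.963 hr


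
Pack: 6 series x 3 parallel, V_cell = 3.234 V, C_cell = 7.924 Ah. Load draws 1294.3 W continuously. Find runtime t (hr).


Step 1: E_pack = Ns * V_cell * Np * C_cell = 6 * 3.234 * 3 * 7.924 = 461.27 Wh
Step 2: t = E_pack / P = 461.27 / 1294.3 = 0.3564 hr

0.3564 hr


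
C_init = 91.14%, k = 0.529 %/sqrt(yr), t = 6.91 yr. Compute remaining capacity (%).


sqrt(t) = sqrt(6.91) = 2.6287
C_final = 91.14 - 0.529 * 2.6287 = 89.75%

89.75%


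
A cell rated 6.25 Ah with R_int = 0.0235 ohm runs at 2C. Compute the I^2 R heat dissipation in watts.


Step 1: I = C_rate * capacity = 2 * 6.25 = 12.5 A
Step 2: Q = I^2 * R = 12.5^2 * 0.0235 = 156.25 * 0.0235 = 3.672 W

3.672 W


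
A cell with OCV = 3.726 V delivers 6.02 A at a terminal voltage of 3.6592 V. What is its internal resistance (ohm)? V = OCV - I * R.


R = (OCV - V) / I = (3.726 - 3.6592) / 6.02 = 0.01110 ohm

0.01110 ohm


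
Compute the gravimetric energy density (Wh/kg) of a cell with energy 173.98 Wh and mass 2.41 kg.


Specific energy = 173.98 Wh / 2.41 kg = 72.19 Wh/kg

72.19 Wh/kg


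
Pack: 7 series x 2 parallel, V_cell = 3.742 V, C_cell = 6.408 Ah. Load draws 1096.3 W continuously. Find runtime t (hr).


Step 1: E_pack = Ns * V_cell * Np * C_cell = 7 * 3.742 * 2 * 6.408 = 335.7 Wh
Step 2: t = E_pack / P = 335.7 / 1096.3 = 0.3062 hr

0.3062 hr


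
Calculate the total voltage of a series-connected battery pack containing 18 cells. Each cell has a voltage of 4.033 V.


With 18 cells in series at 4.033 V each, V_pack = 72.594 V

72.594 V


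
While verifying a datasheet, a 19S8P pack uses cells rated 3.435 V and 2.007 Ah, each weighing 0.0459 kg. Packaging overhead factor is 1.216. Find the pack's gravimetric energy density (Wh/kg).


Step 1: V_pack = 19 * 3.435 = 65.265 V
Step 2: C_pack = 8 * 2.007 = 16.056 Ah
Step 3: E_pack = V_pack * C_pack = 65.265 * 16.056 = 1047.9 Wh
Step 4: m_pack = 19 * 8 * 0.0459 * 1.216 = 8.4838 kg
Step 5: ED = E_pack / m_pack = 1047.9 / 8.4838 = 123.5 Wh/kg

123.5 Wh/kg


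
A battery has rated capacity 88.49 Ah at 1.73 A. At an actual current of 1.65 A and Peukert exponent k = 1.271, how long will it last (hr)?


Step 1: t_rated = C / I_rated = 88.49 / 1.73 = 51.15 hr
Step 2: ratio = 1.73 / 1.65 = 1.0485
Step 3: ratio^k = 1.0485^1.271 = 1.062
Step 4: t = t_rated * ratio^k = 51.15 * 1.062 = 54.32 hr

54.32 hr


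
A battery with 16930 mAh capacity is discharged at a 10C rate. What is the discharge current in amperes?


Convert: capacity = 16930 mAh = 16.93 Ah
At 10C: I = 10 * 16.93 Ah = 169.3 A

169.3 A


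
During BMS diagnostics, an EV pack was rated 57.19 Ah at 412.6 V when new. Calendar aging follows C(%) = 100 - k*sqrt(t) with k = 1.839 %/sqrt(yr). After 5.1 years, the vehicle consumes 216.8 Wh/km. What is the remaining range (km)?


Step 1: capacity retention = 100 - 1.839 * sqrt(5.1) = 100 - 1.839 * 2.2583 = 95.847%
Step 2: C_now = 57.19 * 95.847/100 = 54.815 Ah
Step 3: E_pack = V * C_now = 412.6 * 54.815 = 22617 Wh
Step 4: range = E_pack / consumption = 22617 / 216.8 = 104.3 km

104.3 km


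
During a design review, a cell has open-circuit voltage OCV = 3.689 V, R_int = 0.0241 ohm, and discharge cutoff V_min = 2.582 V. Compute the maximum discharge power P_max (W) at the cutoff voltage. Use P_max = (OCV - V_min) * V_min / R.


P_max = (OCV - V_min) * V_min / R = (3.689 - 2.582) * 2.582 / 0.0241 = 1.107 * 2.582 / 0.0241 = 118.6 W

118.6 W


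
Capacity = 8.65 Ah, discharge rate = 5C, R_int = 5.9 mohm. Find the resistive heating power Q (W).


Convert: R = 5.9 mohm = 0.0059 ohm
Step 1: I = C_rate * capacity = 5 * 8.65 = 43.25 A
Step 2: Q = I^2 * R = 43.25^2 * 0.0059 = 1870.6 * 0.0059 = 11.04 W

11.04 W


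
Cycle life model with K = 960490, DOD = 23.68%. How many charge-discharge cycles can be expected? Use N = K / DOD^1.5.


DOD^1.5 = 115.23
N = K / DOD^1.5 = 960490 / 115.23 = 8335

8335 cycles


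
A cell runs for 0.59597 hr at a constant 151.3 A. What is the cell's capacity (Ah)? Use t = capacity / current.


C = I * t = 151.3 * 0.59597 = 90.17 Ah

90.17 Ah


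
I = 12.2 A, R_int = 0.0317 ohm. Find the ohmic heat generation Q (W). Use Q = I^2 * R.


I^2 = 148.84
Q = 148.84 * 0.0317 = 4.718 W

4.718 W


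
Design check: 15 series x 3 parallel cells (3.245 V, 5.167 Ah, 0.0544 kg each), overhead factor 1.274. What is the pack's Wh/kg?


Step 1: V_pack = 15 * 3.245 = 48.675 V
Step 2: C_pack = 3 * 5.167 = 15.501 Ah
Step 3: E_pack = V_pack * C_pack = 48.675 * 15.501 = 754.51 Wh
Step 4: m_pack = 15 * 3 * 0.0544 * 1.274 = 3.1188 kg
Step 5: ED = E_pack / m_pack = 754.51 / 3.1188 = 241.9 Wh/kg

241.9 Wh/kg


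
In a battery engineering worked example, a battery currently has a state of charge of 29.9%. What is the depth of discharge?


DOD = 100 - SOC = 100 - 29.9 = 70.1%

70.1%


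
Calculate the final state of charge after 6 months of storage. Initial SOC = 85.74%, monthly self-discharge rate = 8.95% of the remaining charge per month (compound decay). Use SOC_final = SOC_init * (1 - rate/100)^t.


Monthly retention factor = 1 - 8.95/100 = 0.9105
Over 6 months: factor^6 = 0.56974
SOC_final = 85.74 * 0.56974 = 48.85%

48.85%


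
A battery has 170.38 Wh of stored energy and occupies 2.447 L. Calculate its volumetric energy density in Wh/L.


Volumetric ED = 170.38 Wh / 2.447 L = 69.63 Wh/L

69.63 Wh/L


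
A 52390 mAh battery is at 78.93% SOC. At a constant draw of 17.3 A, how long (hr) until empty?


Convert: C_total = 52390 mAh = 52.39 Ah
Step 1: remaining = SOC/100 * C_total = 78.93/100 * 52.39 = 41.351 Ah
Step 2: t = remaining / I = 41.351 / 17.3 = 2.390 hr

2.390 hr


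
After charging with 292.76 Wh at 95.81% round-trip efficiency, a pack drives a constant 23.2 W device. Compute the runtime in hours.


Step 1: E_discharge = eta/100 * E_charge = 95.81/100 * 292.76 = 280.49 Wh
Step 2: t = E_discharge / P = 280.49 / 23.2 = 12.09 hr

12.09 hr


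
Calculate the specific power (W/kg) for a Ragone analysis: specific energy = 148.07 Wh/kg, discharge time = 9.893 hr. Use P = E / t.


Specific power = 148.07 Wh/kg / 9.893 hr = 14.97 W/kg

14.97 W/kg


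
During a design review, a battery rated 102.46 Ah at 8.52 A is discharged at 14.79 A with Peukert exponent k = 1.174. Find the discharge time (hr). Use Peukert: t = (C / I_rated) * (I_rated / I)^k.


Step 1: t_rated = C / I_rated = 102.46 / 8.52 = 12.026 hr
Step 2: ratio = 8.52 / 14.79 = 0.57606
Step 3: ratio^k = 0.57606^1.174 = 0.52335
Step 4: t = t_rated * ratio^k = 12.026 * 0.52335 = 6.294 hr

6.294 hr


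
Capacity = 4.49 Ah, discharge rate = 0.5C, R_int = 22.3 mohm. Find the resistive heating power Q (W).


Convert: R = 22.3 mohm = 0.0223 ohm
Step 1: I = C_rate * capacity = 0.5 * 4.49 = 2.245 A
Step 2: Q = I^2 * R = 2.245^2 * 0.0223 = 5.04 * 0.0223 = 0.1124 W

0.1124 W


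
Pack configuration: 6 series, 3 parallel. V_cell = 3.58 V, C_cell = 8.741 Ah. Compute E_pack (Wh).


V_pack = 6 * 3.58 = 21.48 V
C_pack = 3 * 8.741 = 26.223 Ah
E = V_pack * C_pack = 21.48 * 26.223 = 563.3 Wh

563.3 Wh


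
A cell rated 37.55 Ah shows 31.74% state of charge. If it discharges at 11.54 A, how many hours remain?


Step 1: remaining = SOC/100 * C_total = 31.74/100 * 37.55 = 11.918 Ah
Step 2: t = remaining / I = 11.918 / 11.54 = 1.033 hr

1.033 hr


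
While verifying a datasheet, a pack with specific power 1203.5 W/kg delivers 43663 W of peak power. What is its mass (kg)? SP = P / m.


m = P / SP = 43663 / 1203.5 = 36.28 kg

36.28 kg


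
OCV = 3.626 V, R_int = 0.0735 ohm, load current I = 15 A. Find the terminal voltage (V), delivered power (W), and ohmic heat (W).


Step 1: V_terminal = OCV - I*R = 3.626 - 15 * 0.0735 = 2.5235 V
Step 2: P_out = V_terminal * I = 2.5235 * 15 = 37.85 W
Step 3: Q = I^2 * R = 15^2 * 0.0735 = 16.54 W

V=2.5235 V, P=37.85 W, Q=16.54 W


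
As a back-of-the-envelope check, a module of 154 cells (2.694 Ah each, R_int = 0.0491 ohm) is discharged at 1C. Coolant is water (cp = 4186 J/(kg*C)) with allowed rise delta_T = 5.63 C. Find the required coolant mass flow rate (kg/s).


Step 1: I = 1 * 2.694 = 2.694 A
Step 2: Q_cell = I^2 * R = 2.694^2 * 0.0491 = 0.35635 W
Step 3: Q_total = 154 * 0.35635 = 54.878 W
Step 4: m_dot = Q_total / (cp * dT) = 54.878 / (4186 * 5.63) = 0.002329 kg/s

0.002329 kg/s


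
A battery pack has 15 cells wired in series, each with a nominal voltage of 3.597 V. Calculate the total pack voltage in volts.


V_pack = n * V_cell = 15 * 3.597 = 53.955 V

53.955 V


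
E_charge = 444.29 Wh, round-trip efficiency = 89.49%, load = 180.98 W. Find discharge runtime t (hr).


Step 1: E_discharge = eta/100 * E_charge = 89.49/100 * 444.29 = 397.6 Wh
Step 2: t = E_discharge / P = 397.6 / 180.98 = 2.197 hr

2.197 hr


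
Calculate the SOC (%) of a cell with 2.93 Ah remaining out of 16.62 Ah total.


SOC = (remaining / total) * 100 = (2.93 / 16.62) * 100 = 17.63%

17.63%


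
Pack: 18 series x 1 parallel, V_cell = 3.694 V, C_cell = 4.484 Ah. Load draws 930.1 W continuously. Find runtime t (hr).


Step 1: E_pack = Ns * V_cell * Np * C_cell = 18 * 3.694 * 1 * 4.484 = 298.15 Wh
Step 2: t = E_pack / P = 298.15 / 930.1 = 0.3206 hr

0.3206 hr


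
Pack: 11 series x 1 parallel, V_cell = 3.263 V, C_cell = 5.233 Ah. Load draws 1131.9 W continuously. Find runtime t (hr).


Step 1: E_pack = Ns * V_cell * Np * C_cell = 11 * 3.263 * 1 * 5.233 = 187.83 Wh
Step 2: t = E_pack / P = 187.83 / 1131.9 = 0.1659 hr

0.1659 hr


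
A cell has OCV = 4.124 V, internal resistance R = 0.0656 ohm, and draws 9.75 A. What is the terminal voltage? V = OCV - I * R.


IR drop = 9.75 * 0.0656 = 0.6396 V
V = 4.124 - 0.6396 = 3.484 V

3.484 V


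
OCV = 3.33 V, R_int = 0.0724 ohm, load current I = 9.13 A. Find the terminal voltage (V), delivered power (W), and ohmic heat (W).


Step 1: V_terminal = OCV - I*R = 3.33 - 9.13 * 0.0724 = 2.669 V
Step 2: P_out = V_terminal * I = 2.669 * 9.13 = 24.37 W
Step 3: Q = I^2 * R = 9.13^2 * 0.0724 = 6.035 W

V=2.669 V, P=24.37 W, Q=6.035 W


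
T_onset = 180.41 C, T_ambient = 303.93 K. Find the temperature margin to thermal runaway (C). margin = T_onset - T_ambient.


Convert: T_ambient = 303.93 K = 30.78 C
margin = 180.41 - 30.78 = 149.63 C

149.63 C


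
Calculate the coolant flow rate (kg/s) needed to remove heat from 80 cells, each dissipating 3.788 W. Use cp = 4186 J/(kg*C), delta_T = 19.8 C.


Q_total = 80 * 3.788 = 303.04 W
m_dot = Q_total / (cp * dT) = 303.04 / (4186 * 19.8) = 0.003656 kg/s

0.003656 kg/s


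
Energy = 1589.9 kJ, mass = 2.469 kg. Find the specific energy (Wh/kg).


Convert: E = 1589.9 kJ = 441.64 Wh
ED = E / m = 441.64 / 2.469 = 178.9 Wh/kg

178.9 Wh/kg


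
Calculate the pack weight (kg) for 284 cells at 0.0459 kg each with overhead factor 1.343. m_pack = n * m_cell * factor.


m_pack = n * m_cell * overhead = 284 * 0.0459 * 1.343 = 17.51 kg

17.51 kg


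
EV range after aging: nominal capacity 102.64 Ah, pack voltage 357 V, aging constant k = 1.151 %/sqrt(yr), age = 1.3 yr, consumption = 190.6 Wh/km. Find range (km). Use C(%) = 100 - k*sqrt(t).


Step 1: capacity retention = 100 - 1.151 * sqrt(1.3) = 100 - 1.151 * 1.1402 = 98.688%
Step 2: C_now = 102.64 * 98.688/100 = 101.29 Ah
Step 3: E_pack = V * C_now = 357 * 101.29 = 36161 Wh
Step 4: range = E_pack / consumption = 36161 / 190.6 = 189.7 km

189.7 km


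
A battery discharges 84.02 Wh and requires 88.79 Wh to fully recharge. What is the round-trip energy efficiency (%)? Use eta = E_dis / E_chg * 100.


Round-trip efficiency = 84.02/88.79 * 100% = 94.63%

94.63%


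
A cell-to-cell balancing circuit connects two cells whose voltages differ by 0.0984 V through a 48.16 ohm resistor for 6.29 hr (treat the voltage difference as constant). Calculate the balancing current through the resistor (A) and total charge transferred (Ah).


First, Ohm's law: I_bal = 0.0984 V / 48.16 ohm = 0.0020432 A
Then Q = I * t = 0.0020432 A * 6.29 hr = 0.01285 Ah

I=0.0020432 A, Q=0.01285 Ah


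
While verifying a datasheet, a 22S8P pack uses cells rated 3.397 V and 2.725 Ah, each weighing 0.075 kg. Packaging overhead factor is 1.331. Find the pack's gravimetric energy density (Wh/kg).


Step 1: V_pack = 22 * 3.397 = 74.734 V
Step 2: C_pack = 8 * 2.725 = 21.8 Ah
Step 3: E_pack = V_pack * C_pack = 74.734 * 21.8 = 1629.2 Wh
Step 4: m_pack = 22 * 8 * 0.075 * 1.331 = 17.569 kg
Step 5: ED = E_pack / m_pack = 1629.2 / 17.569 = 92.73 Wh/kg

92.73 Wh/kg


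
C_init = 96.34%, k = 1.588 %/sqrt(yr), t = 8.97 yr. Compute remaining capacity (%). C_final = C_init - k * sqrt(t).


Step 1: sqrt(8.97 yr) = 2.995
Step 2: drop = 1.588 * 2.995 = 4.7561
Step 3: C_final = 96.34 - 4.7561 = 91.58%

91.58%


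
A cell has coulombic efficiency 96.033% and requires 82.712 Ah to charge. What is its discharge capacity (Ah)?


Q_dis = eta/100 * Q_chg = 96.033/100 * 82.712 = 79.43 Ah

79.43 Ah


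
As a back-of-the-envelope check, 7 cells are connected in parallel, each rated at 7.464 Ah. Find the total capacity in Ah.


C_total = 7 * 7.464 = 52.248 Ah

52.248 Ah


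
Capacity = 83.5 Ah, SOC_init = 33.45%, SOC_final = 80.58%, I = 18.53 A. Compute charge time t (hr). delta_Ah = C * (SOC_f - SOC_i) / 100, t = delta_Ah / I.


delta_Ah = 83.5 * (80.58 - 33.45) / 100 = 39.354 Ah
t = delta_Ah / I = 39.354 / 18.53 = 2.124 hr

2.124 hr


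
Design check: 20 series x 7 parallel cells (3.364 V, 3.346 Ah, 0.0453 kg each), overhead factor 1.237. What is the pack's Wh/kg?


Step 1: V_pack = 20 * 3.364 = 67.28 V
Step 2: C_pack = 7 * 3.346 = 23.422 Ah
Step 3: E_pack = V_pack * C_pack = 67.28 * 23.422 = 1575.8 Wh
Step 4: m_pack = 20 * 7 * 0.0453 * 1.237 = 7.8451 kg
Step 5: ED = E_pack / m_pack = 1575.8 / 7.8451 = 200.9 Wh/kg

200.9 Wh/kg


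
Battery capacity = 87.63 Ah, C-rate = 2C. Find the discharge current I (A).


I = C_rate * capacity = 2 * 87.63 = 175.26 A

175.26 A


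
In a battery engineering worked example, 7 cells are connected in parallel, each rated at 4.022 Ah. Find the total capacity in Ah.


C_total = 7 * 4.022 = 28.154 Ah

28.154 Ah


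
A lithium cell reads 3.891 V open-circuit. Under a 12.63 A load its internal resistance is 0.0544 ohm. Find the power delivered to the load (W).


Step 1: V_terminal = OCV - I*R = 3.891 - 12.63 * 0.0544 = 3.2039 V
Step 2: P_out = V_terminal * I = 3.2039 * 12.63 = 40.47 W

40.47 W


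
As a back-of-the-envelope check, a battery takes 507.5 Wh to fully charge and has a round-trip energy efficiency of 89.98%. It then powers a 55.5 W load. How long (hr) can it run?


Step 1: E_discharge = eta/100 * E_charge = 89.98/100 * 507.5 = 456.65 Wh
Step 2: t = E_discharge / P = 456.65 / 55.5 = 8.228 hr

8.228 hr


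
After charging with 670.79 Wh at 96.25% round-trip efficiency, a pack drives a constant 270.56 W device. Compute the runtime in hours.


Step 1: E_discharge = eta/100 * E_charge = 96.25/100 * 670.79 = 645.64 Wh
Step 2: t = E_discharge / P = 645.64 / 270.56 = 2.386 hr

2.386 hr


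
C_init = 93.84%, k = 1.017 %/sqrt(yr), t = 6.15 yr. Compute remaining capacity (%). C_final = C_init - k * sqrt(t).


sqrt(t) = sqrt(6.15) = 2.4799
C_final = 93.84 - 1.017 * 2.4799 = 91.32%

91.32%


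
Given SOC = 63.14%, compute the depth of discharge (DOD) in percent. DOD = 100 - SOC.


Complement of SOC: DOD = 100% - 63.14% = 36.86%

36.86%


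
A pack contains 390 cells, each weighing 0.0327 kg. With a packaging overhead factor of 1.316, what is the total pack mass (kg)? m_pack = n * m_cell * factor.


m_pack = n * m_cell * overhead = 390 * 0.0327 * 1.316 = 16.78 kg

16.78 kg


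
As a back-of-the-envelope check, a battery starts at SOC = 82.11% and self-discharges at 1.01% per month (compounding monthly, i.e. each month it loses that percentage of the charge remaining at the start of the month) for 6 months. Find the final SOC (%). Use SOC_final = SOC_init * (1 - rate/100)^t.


decay = (1 - 1.01/100)^6 = 0.94091
SOC_final = 82.11 * 0.94091 = 77.26%

77.26%


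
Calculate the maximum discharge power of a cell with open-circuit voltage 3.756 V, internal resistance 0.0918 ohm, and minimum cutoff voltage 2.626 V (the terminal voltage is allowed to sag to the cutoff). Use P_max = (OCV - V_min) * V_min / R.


dV = OCV - V_min = 1.13 V (so I_max = dV / R)
P_max = dV * V_min / R = 1.13 * 2.626 / 0.0918 = 32.32 W

32.32 W


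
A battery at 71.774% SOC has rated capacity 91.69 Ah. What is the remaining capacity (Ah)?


remaining = SOC / 100 * total = 71.774 / 100 * 91.69 = 65.81 Ah

65.81 Ah


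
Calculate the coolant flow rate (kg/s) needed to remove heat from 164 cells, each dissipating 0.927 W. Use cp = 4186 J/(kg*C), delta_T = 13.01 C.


Q_total = 164 * 0.927 = 152.03 W
m_dot = Q_total / (cp * dT) = 152.03 / (4186 * 13.01) = 0.002792 kg/s

0.002792 kg/s


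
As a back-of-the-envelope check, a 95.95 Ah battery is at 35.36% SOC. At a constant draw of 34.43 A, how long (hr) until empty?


Step 1: remaining = SOC/100 * C_total = 35.36/100 * 95.95 = 33.928 Ah
Step 2: t = remaining / I = 33.928 / 34.43 = 0.9854 hr

0.9854 hr


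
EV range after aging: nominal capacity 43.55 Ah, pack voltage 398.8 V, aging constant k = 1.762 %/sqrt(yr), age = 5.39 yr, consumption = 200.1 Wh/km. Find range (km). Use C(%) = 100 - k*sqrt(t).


Step 1: capacity retention = 100 - 1.762 * sqrt(5.39) = 100 - 1.762 * 2.3216 = 95.909%
Step 2: C_now = 43.55 * 95.909/100 = 41.768 Ah
Step 3: E_pack = V * C_now = 398.8 * 41.768 = 16657 Wh
Step 4: range = E_pack / consumption = 16657 / 200.1 = 83.24 km

83.24 km


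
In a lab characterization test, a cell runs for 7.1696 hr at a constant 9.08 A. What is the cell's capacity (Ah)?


C = I * t = 9.08 * 7.1696 = 65.10 Ah

65.10 Ah


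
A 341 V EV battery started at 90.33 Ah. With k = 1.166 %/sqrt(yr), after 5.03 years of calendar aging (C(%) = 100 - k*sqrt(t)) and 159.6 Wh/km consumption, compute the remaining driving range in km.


Step 1: capacity retention = 100 - 1.166 * sqrt(5.03) = 100 - 1.166 * 2.2428 = 97.385%
Step 2: C_now = 90.33 * 97.385/100 = 87.968 Ah
Step 3: E_pack = V * C_now = 341 * 87.968 = 29997 Wh
Step 4: range = E_pack / consumption = 29997 / 159.6 = 188.0 km

188.0 km


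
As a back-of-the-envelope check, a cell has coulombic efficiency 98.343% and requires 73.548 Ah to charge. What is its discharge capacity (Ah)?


Q_dis = eta/100 * Q_chg = 98.343/100 * 73.548 = 72.33 Ah

72.33 Ah


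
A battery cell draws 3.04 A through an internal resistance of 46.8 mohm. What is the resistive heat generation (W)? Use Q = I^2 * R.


Convert: R = 46.8 mohm = 0.0468 ohm
I^2 = 9.2416
Q = 9.2416 * 0.0468 = 0.4325 W

0.4325 W


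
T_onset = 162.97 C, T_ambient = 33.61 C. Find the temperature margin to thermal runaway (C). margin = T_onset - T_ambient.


margin = T_onset - T_ambient = 162.97 - 33.61 = 129.36 C

129.36 C


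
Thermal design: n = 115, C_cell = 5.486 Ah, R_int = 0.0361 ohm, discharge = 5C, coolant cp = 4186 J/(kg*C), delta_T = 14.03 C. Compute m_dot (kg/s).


Step 1: I = 5 * 5.486 = 27.43 A
Step 2: Q_cell = I^2 * R = 27.43^2 * 0.0361 = 27.162 W
Step 3: Q_total = 115 * 27.162 = 3123.6 W
Step 4: m_dot = Q_total / (cp * dT) = 3123.6 / (4186 * 14.03) = 0.05319 kg/s

0.05319 kg/s


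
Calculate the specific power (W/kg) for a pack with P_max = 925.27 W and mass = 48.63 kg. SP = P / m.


SP = P / m = 925.27 / 48.63 = 19.03 W/kg

19.03 W/kg


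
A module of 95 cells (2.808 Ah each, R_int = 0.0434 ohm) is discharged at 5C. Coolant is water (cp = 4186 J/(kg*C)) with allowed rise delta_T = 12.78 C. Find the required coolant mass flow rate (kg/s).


Step 1: I = 5 * 2.808 = 14.04 A
Step 2: Q_cell = I^2 * R = 14.04^2 * 0.0434 = 8.5551 W
Step 3: Q_total = 95 * 8.5551 = 812.73 W
Step 4: m_dot = Q_total / (cp * dT) = 812.73 / (4186 * 12.78) = 0.01519 kg/s

0.01519 kg/s


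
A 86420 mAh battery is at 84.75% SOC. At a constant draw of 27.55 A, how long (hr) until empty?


Convert: C_total = 86420 mAh = 86.42 Ah
Step 1: remaining = SOC/100 * C_total = 84.75/100 * 86.42 = 73.241 Ah
Step 2: t = remaining / I = 73.241 / 27.55 = 2.658 hr

2.658 hr


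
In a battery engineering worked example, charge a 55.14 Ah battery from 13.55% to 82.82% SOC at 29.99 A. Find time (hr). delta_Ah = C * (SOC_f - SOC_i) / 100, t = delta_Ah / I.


delta_Ah = 55.14 * (82.82 - 13.55) / 100 = 38.195 Ah
t = delta_Ah / I = 38.195 / 29.99 = 1.274 hr

1.274 hr


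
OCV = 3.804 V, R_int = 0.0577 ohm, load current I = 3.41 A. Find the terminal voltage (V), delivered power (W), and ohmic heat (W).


Step 1: V_terminal = OCV - I*R = 3.804 - 3.41 * 0.0577 = 3.6072 V
Step 2: P_out = V_terminal * I = 3.6072 * 3.41 = 12.30 W
Step 3: Q = I^2 * R = 3.41^2 * 0.0577 = 0.6709 W

V=3.6072 V, P=12.30 W, Q=0.6709 W


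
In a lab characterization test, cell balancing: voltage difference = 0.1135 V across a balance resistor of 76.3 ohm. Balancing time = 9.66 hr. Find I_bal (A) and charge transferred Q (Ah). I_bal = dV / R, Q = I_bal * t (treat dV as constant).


I_bal = dV / R = 0.1135 / 76.3 = 0.0014875 A
Q = I_bal * t = 0.0014875 * 9.66 = 0.01437 Ah

I=0.0014875 A, Q=0.01437 Ah


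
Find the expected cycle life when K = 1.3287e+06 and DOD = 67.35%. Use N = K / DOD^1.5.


Step 1: DOD^1.5 = 67.35^1.5 = 552.72
Step 2: N = 1.3287e+06 / 552.72 = 2404 cycles

2404 cycles


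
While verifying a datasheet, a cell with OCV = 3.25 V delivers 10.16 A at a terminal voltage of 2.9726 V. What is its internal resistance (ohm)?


R = (OCV - V) / I = (3.25 - 2.9726) / 10.16 = 0.02730 ohm

0.02730 ohm


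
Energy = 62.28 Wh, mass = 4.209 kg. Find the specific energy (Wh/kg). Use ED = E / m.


Specific energy = 62.28 Wh / 4.209 kg = 14.80 Wh/kg

14.80 Wh/kg


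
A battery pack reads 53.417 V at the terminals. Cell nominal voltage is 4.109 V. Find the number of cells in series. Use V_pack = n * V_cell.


n = V_pack / V_cell = 53.417 / 4.109 = 13

13


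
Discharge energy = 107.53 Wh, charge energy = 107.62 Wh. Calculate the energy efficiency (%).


eta_e = E_dis / E_chg * 100 = 107.53 / 107.62 * 100 = 99.92%

99.92%


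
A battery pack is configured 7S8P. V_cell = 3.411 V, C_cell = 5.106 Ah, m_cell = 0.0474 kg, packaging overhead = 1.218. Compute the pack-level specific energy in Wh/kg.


Step 1: V_pack = 7 * 3.411 = 23.877 V
Step 2: C_pack = 8 * 5.106 = 40.848 Ah
Step 3: E_pack = V_pack * C_pack = 23.877 * 40.848 = 975.33 Wh
Step 4: m_pack = 7 * 8 * 0.0474 * 1.218 = 3.2331 kg
Step 5: ED = E_pack / m_pack = 975.33 / 3.2331 = 301.7 Wh/kg

301.7 Wh/kg


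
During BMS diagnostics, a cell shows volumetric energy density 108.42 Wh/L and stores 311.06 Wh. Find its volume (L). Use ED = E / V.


V = E / ED = 311.06 / 108.42 = 2.869 L

2.869 L


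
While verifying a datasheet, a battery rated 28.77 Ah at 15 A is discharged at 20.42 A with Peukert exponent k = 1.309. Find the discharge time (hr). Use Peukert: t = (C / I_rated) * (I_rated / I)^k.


Step 1: t_rated = C / I_rated = 28.77 / 15 = 1.918 hr
Step 2: ratio = 15 / 20.42 = 0.73457
Step 3: ratio^k = 0.73457^1.309 = 0.66779
Step 4: t = t_rated * ratio^k = 1.918 * 0.66779 = 1.281 hr

1.281 hr


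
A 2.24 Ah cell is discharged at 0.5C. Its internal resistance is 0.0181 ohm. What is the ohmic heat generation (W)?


Step 1: I = C_rate * capacity = 0.5 * 2.24 = 1.12 A
Step 2: Q = I^2 * R = 1.12^2 * 0.0181 = 1.2544 * 0.0181 = 0.02270 W

0.02270 W


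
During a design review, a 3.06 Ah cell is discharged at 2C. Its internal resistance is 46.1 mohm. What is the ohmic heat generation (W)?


Convert: R = 46.1 mohm = 0.0461 ohm
Step 1: I = C_rate * capacity = 2 * 3.06 = 6.12 A
Step 2: Q = I^2 * R = 6.12^2 * 0.0461 = 37.454 * 0.0461 = 1.727 W

1.727 W


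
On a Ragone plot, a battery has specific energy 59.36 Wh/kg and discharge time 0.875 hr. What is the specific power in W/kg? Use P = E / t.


Specific power = 59.36 Wh/kg / 0.875 hr = 67.84 W/kg

67.84 W/kg


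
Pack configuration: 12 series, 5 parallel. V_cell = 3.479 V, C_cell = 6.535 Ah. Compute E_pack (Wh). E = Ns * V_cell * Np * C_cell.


E = Ns * Vcell * Np * Ccell = 12 * 3.479 * 5 * 6.535 = 1364 Wh

1364 Wh


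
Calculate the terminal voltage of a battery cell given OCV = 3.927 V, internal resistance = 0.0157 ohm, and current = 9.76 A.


V = OCV - I*R = 3.927 - 9.76 * 0.0157 = 3.774 V

3.774 V


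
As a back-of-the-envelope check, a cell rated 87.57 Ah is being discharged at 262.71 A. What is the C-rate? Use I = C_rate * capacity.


C_rate = I / capacity = 262.71 / 87.57 = 3C

3C


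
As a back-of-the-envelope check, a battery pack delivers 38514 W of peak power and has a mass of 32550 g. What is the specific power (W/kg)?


Convert: m = 32550 g = 32.55 kg
Specific power = 38514 W / 32.55 kg = 1183 W/kg

1183 W/kg


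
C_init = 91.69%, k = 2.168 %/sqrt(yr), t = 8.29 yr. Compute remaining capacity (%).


sqrt(t) = sqrt(8.29) = 2.8792
C_final = 91.69 - 2.168 * 2.8792 = 85.45%

85.45%


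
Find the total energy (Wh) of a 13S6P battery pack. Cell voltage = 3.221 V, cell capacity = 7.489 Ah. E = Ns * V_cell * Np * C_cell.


V_pack = 13 * 3.221 = 41.873 V
C_pack = 6 * 7.489 = 44.934 Ah
E = V_pack * C_pack = 41.873 * 44.934 = 1882 Wh

1882 Wh


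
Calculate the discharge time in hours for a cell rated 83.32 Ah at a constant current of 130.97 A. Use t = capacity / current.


Runtime = 83.32 Ah / 130.97 A = 0.6362 hr

0.6362 hr


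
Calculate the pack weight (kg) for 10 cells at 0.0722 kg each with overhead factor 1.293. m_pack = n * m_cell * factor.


m_pack = n * m_cell * overhead = 10 * 0.0722 * 1.293 = 0.9335 kg

0.9335 kg


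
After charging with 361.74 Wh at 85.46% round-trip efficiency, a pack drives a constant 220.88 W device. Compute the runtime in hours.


Step 1: E_discharge = eta/100 * E_charge = 85.46/100 * 361.74 = 309.14 Wh
Step 2: t = E_discharge / P = 309.14 / 220.88 = 1.400 hr

1.400 hr


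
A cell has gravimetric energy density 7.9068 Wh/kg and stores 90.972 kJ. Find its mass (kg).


Convert: E = 90.972 kJ = 25.27 Wh
m = E / ED = 25.27 / 7.9068 = 3.196 kg

3.196 kg


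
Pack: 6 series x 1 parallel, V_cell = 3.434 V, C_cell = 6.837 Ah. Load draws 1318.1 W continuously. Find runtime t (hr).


Step 1: E_pack = Ns * V_cell * Np * C_cell = 6 * 3.434 * 1 * 6.837 = 140.87 Wh
Step 2: t = E_pack / P = 140.87 / 1318.1 = 0.1069 hr

0.1069 hr


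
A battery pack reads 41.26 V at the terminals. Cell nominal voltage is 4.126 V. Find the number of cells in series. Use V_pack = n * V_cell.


n = V_pack / V_cell = 41.26 / 4.126 = 10

10


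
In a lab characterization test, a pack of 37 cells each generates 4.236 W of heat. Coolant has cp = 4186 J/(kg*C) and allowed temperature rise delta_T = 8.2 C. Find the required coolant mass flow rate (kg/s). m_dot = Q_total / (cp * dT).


Q_total = 37 * 4.236 = 156.73 W
m_dot = Q_total / (cp * dT) = 156.73 / (4186 * 8.2) = 0.004566 kg/s

0.004566 kg/s


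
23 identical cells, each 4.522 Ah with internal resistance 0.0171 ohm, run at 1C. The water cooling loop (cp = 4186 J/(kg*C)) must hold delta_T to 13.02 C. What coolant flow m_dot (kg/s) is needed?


Step 1: I = 1 * 4.522 = 4.522 A
Step 2: Q_cell = I^2 * R = 4.522^2 * 0.0171 = 0.34967 W
Step 3: Q_total = 23 * 0.34967 = 8.0424 W
Step 4: m_dot = Q_total / (cp * dT) = 8.0424 / (4186 * 13.02) = 1.476e-04 kg/s

1.476e-04 kg/s


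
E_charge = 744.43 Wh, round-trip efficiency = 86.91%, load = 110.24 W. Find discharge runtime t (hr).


Step 1: E_discharge = eta/100 * E_charge = 86.91/100 * 744.43 = 646.98 Wh
Step 2: t = E_discharge / P = 646.98 / 110.24 = 5.869 hr

5.869 hr


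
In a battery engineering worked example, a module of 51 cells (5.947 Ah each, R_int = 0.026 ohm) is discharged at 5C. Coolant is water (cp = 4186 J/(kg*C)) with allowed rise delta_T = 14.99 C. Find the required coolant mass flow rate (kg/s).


Step 1: I = 5 * 5.947 = 29.735 A
Step 2: Q_cell = I^2 * R = 29.735^2 * 0.026 = 22.988 W
Step 3: Q_total = 51 * 22.988 = 1172.4 W
Step 4: m_dot = Q_total / (cp * dT) = 1172.4 / (4186 * 14.99) = 0.01868 kg/s

0.01868 kg/s


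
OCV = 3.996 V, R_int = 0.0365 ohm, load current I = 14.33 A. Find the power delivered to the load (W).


Step 1: V_terminal = OCV - I*R = 3.996 - 14.33 * 0.0365 = 3.473 V
Step 2: P_out = V_terminal * I = 3.473 * 14.33 = 49.77 W

49.77 W


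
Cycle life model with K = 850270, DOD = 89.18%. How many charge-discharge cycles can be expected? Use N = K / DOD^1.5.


DOD^1.5 = 842.17
N = K / DOD^1.5 = 850270 / 842.17 = 1010

1010 cycles


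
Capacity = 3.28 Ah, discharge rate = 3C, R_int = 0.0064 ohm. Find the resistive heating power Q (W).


Step 1: I = C_rate * capacity = 3 * 3.28 = 9.84 A
Step 2: Q = I^2 * R = 9.84^2 * 0.0064 = 96.826 * 0.0064 = 0.6197 W

0.6197 W


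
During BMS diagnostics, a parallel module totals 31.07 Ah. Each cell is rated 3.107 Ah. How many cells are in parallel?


n = C_total / C_cell = 31.07 / 3.107 = 10

10


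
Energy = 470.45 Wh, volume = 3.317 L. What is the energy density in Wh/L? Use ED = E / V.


ED = E / V = 470.45 / 3.317 = 141.8 Wh/L

141.8 Wh/L


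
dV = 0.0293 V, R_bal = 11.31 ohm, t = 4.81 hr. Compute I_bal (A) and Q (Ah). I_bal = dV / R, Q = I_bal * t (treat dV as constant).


I_bal = dV / R = 0.0293 / 11.31 = 0.0025906 A
Q = I_bal * t = 0.0025906 * 4.81 = 0.01246 Ah

I=0.0025906 A, Q=0.01246 Ah


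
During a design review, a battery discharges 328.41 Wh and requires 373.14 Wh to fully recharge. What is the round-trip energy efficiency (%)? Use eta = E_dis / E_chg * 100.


Round-trip efficiency = 328.41/373.14 * 100% = 88.01%

88.01%


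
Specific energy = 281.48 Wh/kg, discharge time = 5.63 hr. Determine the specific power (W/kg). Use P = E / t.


Specific power = 281.48 Wh/kg / 5.63 hr = 50.00 W/kg

50.00 W/kg


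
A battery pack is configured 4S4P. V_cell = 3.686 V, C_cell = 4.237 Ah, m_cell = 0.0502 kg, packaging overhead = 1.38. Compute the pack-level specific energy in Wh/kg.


Step 1: V_pack = 4 * 3.686 = 14.744 V
Step 2: C_pack = 4 * 4.237 = 16.948 Ah
Step 3: E_pack = V_pack * C_pack = 14.744 * 16.948 = 249.88 Wh
Step 4: m_pack = 4 * 4 * 0.0502 * 1.38 = 1.1084 kg
Step 5: ED = E_pack / m_pack = 249.88 / 1.1084 = 225.4 Wh/kg

225.4 Wh/kg


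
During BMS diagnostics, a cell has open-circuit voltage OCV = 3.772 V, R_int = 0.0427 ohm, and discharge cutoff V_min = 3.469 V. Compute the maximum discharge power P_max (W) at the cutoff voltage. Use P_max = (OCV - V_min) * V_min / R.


P_max = (OCV - V_min) * V_min / R = (3.772 - 3.469) * 3.469 / 0.0427 = 0.303 * 3.469 / 0.0427 = 24.62 W

24.62 W


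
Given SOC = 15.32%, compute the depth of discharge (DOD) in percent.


Complement of SOC: DOD = 100% - 15.32% = 84.68%

84.68%


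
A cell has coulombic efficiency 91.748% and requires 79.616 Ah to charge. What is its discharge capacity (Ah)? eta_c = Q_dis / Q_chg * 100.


Q_dis = eta/100 * Q_chg = 91.748/100 * 79.616 = 73.05 Ah

73.05 Ah


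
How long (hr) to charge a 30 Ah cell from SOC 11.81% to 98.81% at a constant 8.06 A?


Step 1: dSOC = 98.81% - 11.81% = 87%
Step 2: delta_Ah = 30 * 87 / 100 = 26.1 Ah
Step 3: t = 26.1 / 8.06 = 3.238 hr

3.238 hr


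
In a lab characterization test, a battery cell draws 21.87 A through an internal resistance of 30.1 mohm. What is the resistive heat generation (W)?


Convert: R = 30.1 mohm = 0.0301 ohm
Q = I^2 * R = 21.87^2 * 0.0301 = 14.40 W

14.40 W


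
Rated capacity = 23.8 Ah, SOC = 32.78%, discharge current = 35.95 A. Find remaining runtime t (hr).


Step 1: remaining = SOC/100 * C_total = 32.78/100 * 23.8 = 7.8016 Ah
Step 2: t = remaining / I = 7.8016 / 35.95 = 0.2170 hr

0.2170 hr


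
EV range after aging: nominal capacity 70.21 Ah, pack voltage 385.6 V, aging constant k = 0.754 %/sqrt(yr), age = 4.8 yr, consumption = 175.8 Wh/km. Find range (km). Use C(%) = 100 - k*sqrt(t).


Step 1: capacity retention = 100 - 0.754 * sqrt(4.8) = 100 - 0.754 * 2.1909 = 98.348%
Step 2: C_now = 70.21 * 98.348/100 = 69.05 Ah
Step 3: E_pack = V * C_now = 385.6 * 69.05 = 26626 Wh
Step 4: range = E_pack / consumption = 26626 / 175.8 = 151.5 km

151.5 km


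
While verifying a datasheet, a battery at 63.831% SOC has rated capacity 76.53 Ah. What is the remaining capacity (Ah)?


remaining = SOC / 100 * total = 63.831 / 100 * 76.53 = 48.85 Ah

48.85 Ah


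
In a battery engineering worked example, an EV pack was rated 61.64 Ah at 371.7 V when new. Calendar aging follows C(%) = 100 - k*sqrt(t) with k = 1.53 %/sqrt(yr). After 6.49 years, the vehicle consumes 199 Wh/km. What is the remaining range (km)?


Step 1: capacity retention = 100 - 1.53 * sqrt(6.49) = 100 - 1.53 * 2.5475 = 96.102%
Step 2: C_now = 61.64 * 96.102/100 = 59.237 Ah
Step 3: E_pack = V * C_now = 371.7 * 59.237 = 22018 Wh
Step 4: range = E_pack / consumption = 22018 / 199 = 110.6 km

110.6 km


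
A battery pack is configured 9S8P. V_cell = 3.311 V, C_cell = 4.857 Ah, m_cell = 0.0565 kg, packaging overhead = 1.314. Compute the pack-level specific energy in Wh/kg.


Step 1: V_pack = 9 * 3.311 = 29.799 V
Step 2: C_pack = 8 * 4.857 = 38.856 Ah
Step 3: E_pack = V_pack * C_pack = 29.799 * 38.856 = 1157.9 Wh
Step 4: m_pack = 9 * 8 * 0.0565 * 1.314 = 5.3454 kg
Step 5: ED = E_pack / m_pack = 1157.9 / 5.3454 = 216.6 Wh/kg

216.6 Wh/kg


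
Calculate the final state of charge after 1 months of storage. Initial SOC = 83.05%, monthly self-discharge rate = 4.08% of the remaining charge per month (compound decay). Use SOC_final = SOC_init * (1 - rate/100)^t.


Monthly retention factor = 1 - 4.08/100 = 0.9592
Over 1 months: factor^1 = 0.9592
SOC_final = 83.05 * 0.9592 = 79.66%

79.66%


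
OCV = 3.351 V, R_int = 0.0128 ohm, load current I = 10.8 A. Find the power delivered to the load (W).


Step 1: V_terminal = OCV - I*R = 3.351 - 10.8 * 0.0128 = 3.2128 V
Step 2: P_out = V_terminal * I = 3.2128 * 10.8 = 34.70 W

34.70 W


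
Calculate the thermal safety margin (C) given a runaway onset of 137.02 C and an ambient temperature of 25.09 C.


margin = T_onset - T_ambient = 137.02 - 25.09 = 111.93 C

111.93 C


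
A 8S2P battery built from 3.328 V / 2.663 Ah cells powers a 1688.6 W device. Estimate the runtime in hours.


Step 1: E_pack = Ns * V_cell * Np * C_cell = 8 * 3.328 * 2 * 2.663 = 141.8 Wh
Step 2: t = E_pack / P = 141.8 / 1688.6 = 0.08397 hr

0.08397 hr


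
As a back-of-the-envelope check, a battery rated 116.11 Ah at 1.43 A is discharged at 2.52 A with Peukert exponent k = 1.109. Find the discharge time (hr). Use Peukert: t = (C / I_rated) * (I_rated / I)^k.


Step 1: t_rated = C / I_rated = 116.11 / 1.43 = 81.196 hr
Step 2: ratio = 1.43 / 2.52 = 0.56746
Step 3: ratio^k = 0.56746^1.109 = 0.53348
Step 4: t = t_rated * ratio^k = 81.196 * 0.53348 = 43.32 hr

43.32 hr


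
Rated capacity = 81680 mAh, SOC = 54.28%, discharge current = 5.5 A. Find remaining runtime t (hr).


Convert: C_total = 81680 mAh = 81.68 Ah
Step 1: remaining = SOC/100 * C_total = 54.28/100 * 81.68 = 44.336 Ah
Step 2: t = remaining / I = 44.336 / 5.5 = 8.061 hr

8.061 hr


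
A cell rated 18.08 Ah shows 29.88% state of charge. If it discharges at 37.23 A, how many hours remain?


Step 1: remaining = SOC/100 * C_total = 29.88/100 * 18.08 = 5.4023 Ah
Step 2: t = remaining / I = 5.4023 / 37.23 = 0.1451 hr

0.1451 hr


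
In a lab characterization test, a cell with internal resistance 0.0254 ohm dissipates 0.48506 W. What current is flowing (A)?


I = sqrt(Q / R) = sqrt(0.48506 / 0.0254) = sqrt(19.097) = 4.370 A

4.370 A


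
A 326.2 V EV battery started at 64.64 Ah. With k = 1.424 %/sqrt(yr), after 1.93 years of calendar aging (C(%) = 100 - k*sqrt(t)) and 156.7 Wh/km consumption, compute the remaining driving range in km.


Step 1: capacity retention = 100 - 1.424 * sqrt(1.93) = 100 - 1.424 * 1.3892 = 98.022%
Step 2: C_now = 64.64 * 98.022/100 = 63.361 Ah
Step 3: E_pack = V * C_now = 326.2 * 63.361 = 20668 Wh
Step 4: range = E_pack / consumption = 20668 / 156.7 = 131.9 km

131.9 km
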